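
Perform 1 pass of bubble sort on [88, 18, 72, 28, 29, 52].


Initial: [88, 18, 72, 28, 29, 52]
Pass 1: [18, 72, 28, 29, 52, 88] (5 swaps)

After 1 pass: [18, 72, 28, 29, 52, 88]


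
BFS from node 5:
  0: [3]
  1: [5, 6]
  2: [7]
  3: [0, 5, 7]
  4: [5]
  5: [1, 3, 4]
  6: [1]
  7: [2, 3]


Visit 5, enqueue [1, 3, 4]
Visit 1, enqueue [6]
Visit 3, enqueue [0, 7]
Visit 4, enqueue []
Visit 6, enqueue []
Visit 0, enqueue []
Visit 7, enqueue [2]
Visit 2, enqueue []

BFS order: [5, 1, 3, 4, 6, 0, 7, 2]


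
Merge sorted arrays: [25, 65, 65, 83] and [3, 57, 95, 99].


Take 3 from B
Take 25 from A
Take 57 from B
Take 65 from A
Take 65 from A
Take 83 from A

Merged: [3, 25, 57, 65, 65, 83, 95, 99]


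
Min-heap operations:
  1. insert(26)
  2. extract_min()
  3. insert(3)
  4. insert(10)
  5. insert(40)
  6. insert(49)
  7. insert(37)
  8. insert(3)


insert(26) -> [26]
extract_min()->26, []
insert(3) -> [3]
insert(10) -> [3, 10]
insert(40) -> [3, 10, 40]
insert(49) -> [3, 10, 40, 49]
insert(37) -> [3, 10, 40, 49, 37]
insert(3) -> [3, 10, 3, 49, 37, 40]

Final heap: [3, 10, 3, 49, 37, 40]


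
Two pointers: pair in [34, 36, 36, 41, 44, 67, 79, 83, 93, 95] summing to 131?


lo=0(34)+hi=9(95)=129
lo=1(36)+hi=9(95)=131

Yes: 36+95=131


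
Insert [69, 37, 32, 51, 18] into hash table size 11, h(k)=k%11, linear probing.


Insert 69: h=3 -> slot 3
Insert 37: h=4 -> slot 4
Insert 32: h=10 -> slot 10
Insert 51: h=7 -> slot 7
Insert 18: h=7, 1 probes -> slot 8

Table: [None, None, None, 69, 37, None, None, 51, 18, None, 32]


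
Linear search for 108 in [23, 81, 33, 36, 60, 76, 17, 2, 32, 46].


i=0: 23!=108
i=1: 81!=108
i=2: 33!=108
i=3: 36!=108
i=4: 60!=108
i=5: 76!=108
i=6: 17!=108
i=7: 2!=108
i=8: 32!=108
i=9: 46!=108

Not found, 10 comps


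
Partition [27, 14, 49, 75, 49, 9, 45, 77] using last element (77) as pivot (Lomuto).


Pivot: 77
  27 <= 77: advance i (no swap)
  14 <= 77: advance i (no swap)
  49 <= 77: advance i (no swap)
  75 <= 77: advance i (no swap)
  49 <= 77: advance i (no swap)
  9 <= 77: advance i (no swap)
  45 <= 77: advance i (no swap)
Place pivot at 7: [27, 14, 49, 75, 49, 9, 45, 77]

Partitioned: [27, 14, 49, 75, 49, 9, 45, 77]


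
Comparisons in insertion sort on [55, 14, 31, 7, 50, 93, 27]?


Algorithm: insertion sort
Input: [55, 14, 31, 7, 50, 93, 27]
Sorted: [7, 14, 27, 31, 50, 55, 93]

14


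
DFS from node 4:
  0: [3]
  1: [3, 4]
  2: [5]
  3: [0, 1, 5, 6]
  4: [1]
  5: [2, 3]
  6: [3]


Visit 4, push [1]
Visit 1, push [3]
Visit 3, push [6, 5, 0]
Visit 0, push []
Visit 5, push [2]
Visit 2, push []
Visit 6, push []

DFS order: [4, 1, 3, 0, 5, 2, 6]


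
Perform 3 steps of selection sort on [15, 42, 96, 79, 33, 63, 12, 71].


Initial: [15, 42, 96, 79, 33, 63, 12, 71]
Step 1: min=12 at 6
  Swap: [12, 42, 96, 79, 33, 63, 15, 71]
Step 2: min=15 at 6
  Swap: [12, 15, 96, 79, 33, 63, 42, 71]
Step 3: min=33 at 4
  Swap: [12, 15, 33, 79, 96, 63, 42, 71]

After 3 steps: [12, 15, 33, 79, 96, 63, 42, 71]


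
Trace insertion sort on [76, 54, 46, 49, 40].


Initial: [76, 54, 46, 49, 40]
Insert 54: [54, 76, 46, 49, 40]
Insert 46: [46, 54, 76, 49, 40]
Insert 49: [46, 49, 54, 76, 40]
Insert 40: [40, 46, 49, 54, 76]

Sorted: [40, 46, 49, 54, 76]


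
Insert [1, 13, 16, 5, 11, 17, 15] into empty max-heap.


Insert 1: [1]
Insert 13: [13, 1]
Insert 16: [16, 1, 13]
Insert 5: [16, 5, 13, 1]
Insert 11: [16, 11, 13, 1, 5]
Insert 17: [17, 11, 16, 1, 5, 13]
Insert 15: [17, 11, 16, 1, 5, 13, 15]

Final heap: [17, 11, 16, 1, 5, 13, 15]


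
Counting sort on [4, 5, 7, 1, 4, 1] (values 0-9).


Input: [4, 5, 7, 1, 4, 1]
Counts: [0, 2, 0, 0, 2, 1, 0, 1, 0, 0]

Sorted: [1, 1, 4, 4, 5, 7]


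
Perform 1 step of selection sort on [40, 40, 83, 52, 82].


Initial: [40, 40, 83, 52, 82]
Step 1: min=40 at 0
  Swap: [40, 40, 83, 52, 82]

After 1 step: [40, 40, 83, 52, 82]


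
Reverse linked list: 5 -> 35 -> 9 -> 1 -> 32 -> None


Step 1: curr=5, set curr.next=prev(None) | reversed so far: 5
Step 2: curr=35, set curr.next=prev(5) | reversed so far: 35 -> 5
Step 3: curr=9, set curr.next=prev(35) | reversed so far: 9 -> 35 -> 5
Step 4: curr=1, set curr.next=prev(9) | reversed so far: 1 -> 9 -> 35 -> 5
Step 5: curr=32, set curr.next=prev(1) | reversed so far: 32 -> 1 -> 9 -> 35 -> 5

32 -> 1 -> 9 -> 35 -> 5 -> None


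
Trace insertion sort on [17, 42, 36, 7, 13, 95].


Initial: [17, 42, 36, 7, 13, 95]
Insert 42: [17, 42, 36, 7, 13, 95]
Insert 36: [17, 36, 42, 7, 13, 95]
Insert 7: [7, 17, 36, 42, 13, 95]
Insert 13: [7, 13, 17, 36, 42, 95]
Insert 95: [7, 13, 17, 36, 42, 95]

Sorted: [7, 13, 17, 36, 42, 95]


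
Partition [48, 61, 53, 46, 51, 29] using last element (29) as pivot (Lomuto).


Pivot: 29
Place pivot at 0: [29, 61, 53, 46, 51, 48]

Partitioned: [29, 61, 53, 46, 51, 48]


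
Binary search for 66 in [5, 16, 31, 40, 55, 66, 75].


Step 1: lo=0, hi=6, mid=3, val=40
Step 2: lo=4, hi=6, mid=5, val=66

Found at index 5


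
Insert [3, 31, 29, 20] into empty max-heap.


Insert 3: [3]
Insert 31: [31, 3]
Insert 29: [31, 3, 29]
Insert 20: [31, 20, 29, 3]

Final heap: [31, 20, 29, 3]


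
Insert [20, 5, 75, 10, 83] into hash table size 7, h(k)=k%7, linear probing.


Insert 20: h=6 -> slot 6
Insert 5: h=5 -> slot 5
Insert 75: h=5, 2 probes -> slot 0
Insert 10: h=3 -> slot 3
Insert 83: h=6, 2 probes -> slot 1

Table: [75, 83, None, 10, None, 5, 20]


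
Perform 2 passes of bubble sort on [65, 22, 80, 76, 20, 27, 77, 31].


Initial: [65, 22, 80, 76, 20, 27, 77, 31]
Pass 1: [22, 65, 76, 20, 27, 77, 31, 80] (6 swaps)
Pass 2: [22, 65, 20, 27, 76, 31, 77, 80] (3 swaps)

After 2 passes: [22, 65, 20, 27, 76, 31, 77, 80]


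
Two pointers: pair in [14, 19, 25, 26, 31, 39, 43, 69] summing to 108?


lo=0(14)+hi=7(69)=83
lo=1(19)+hi=7(69)=88
lo=2(25)+hi=7(69)=94
lo=3(26)+hi=7(69)=95
lo=4(31)+hi=7(69)=100
lo=5(39)+hi=7(69)=108

Yes: 39+69=108


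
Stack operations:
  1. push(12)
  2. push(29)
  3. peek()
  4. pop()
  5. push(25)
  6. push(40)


push(12) -> [12]
push(29) -> [12, 29]
peek()->29
pop()->29, [12]
push(25) -> [12, 25]
push(40) -> [12, 25, 40]

Final stack: [12, 25, 40]


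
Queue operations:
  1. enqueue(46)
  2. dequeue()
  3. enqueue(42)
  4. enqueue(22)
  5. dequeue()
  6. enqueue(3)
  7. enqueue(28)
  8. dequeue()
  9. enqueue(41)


enqueue(46) -> [46]
dequeue()->46, []
enqueue(42) -> [42]
enqueue(22) -> [42, 22]
dequeue()->42, [22]
enqueue(3) -> [22, 3]
enqueue(28) -> [22, 3, 28]
dequeue()->22, [3, 28]
enqueue(41) -> [3, 28, 41]

Final queue: [3, 28, 41]


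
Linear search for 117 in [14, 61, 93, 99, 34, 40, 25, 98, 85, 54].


i=0: 14!=117
i=1: 61!=117
i=2: 93!=117
i=3: 99!=117
i=4: 34!=117
i=5: 40!=117
i=6: 25!=117
i=7: 98!=117
i=8: 85!=117
i=9: 54!=117

Not found, 10 comps


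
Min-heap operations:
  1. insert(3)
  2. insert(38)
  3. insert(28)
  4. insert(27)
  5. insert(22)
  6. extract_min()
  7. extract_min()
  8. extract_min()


insert(3) -> [3]
insert(38) -> [3, 38]
insert(28) -> [3, 38, 28]
insert(27) -> [3, 27, 28, 38]
insert(22) -> [3, 22, 28, 38, 27]
extract_min()->3, [22, 27, 28, 38]
extract_min()->22, [27, 38, 28]
extract_min()->27, [28, 38]

Final heap: [28, 38]


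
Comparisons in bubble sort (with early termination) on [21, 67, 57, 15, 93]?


Algorithm: bubble sort (with early termination)
Input: [21, 67, 57, 15, 93]
Sorted: [15, 21, 57, 67, 93]

10


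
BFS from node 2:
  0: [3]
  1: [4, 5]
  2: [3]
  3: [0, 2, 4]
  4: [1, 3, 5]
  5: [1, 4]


Visit 2, enqueue [3]
Visit 3, enqueue [0, 4]
Visit 0, enqueue []
Visit 4, enqueue [1, 5]
Visit 1, enqueue []
Visit 5, enqueue []

BFS order: [2, 3, 0, 4, 1, 5]


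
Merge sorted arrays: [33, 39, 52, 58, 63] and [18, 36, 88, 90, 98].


Take 18 from B
Take 33 from A
Take 36 from B
Take 39 from A
Take 52 from A
Take 58 from A
Take 63 from A

Merged: [18, 33, 36, 39, 52, 58, 63, 88, 90, 98]


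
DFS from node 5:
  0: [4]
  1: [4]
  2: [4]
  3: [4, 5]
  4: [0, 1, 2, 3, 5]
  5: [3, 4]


Visit 5, push [4, 3]
Visit 3, push [4]
Visit 4, push [2, 1, 0]
Visit 0, push []
Visit 1, push []
Visit 2, push []

DFS order: [5, 3, 4, 0, 1, 2]


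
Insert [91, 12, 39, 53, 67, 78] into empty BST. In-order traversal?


Insert 91: root
Insert 12: L from 91
Insert 39: L from 91 -> R from 12
Insert 53: L from 91 -> R from 12 -> R from 39
Insert 67: L from 91 -> R from 12 -> R from 39 -> R from 53
Insert 78: L from 91 -> R from 12 -> R from 39 -> R from 53 -> R from 67

In-order: [12, 39, 53, 67, 78, 91]


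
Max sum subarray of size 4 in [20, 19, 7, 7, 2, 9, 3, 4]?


[0:4]: 53
[1:5]: 35
[2:6]: 25
[3:7]: 21
[4:8]: 18

Max: 53 at [0:4]


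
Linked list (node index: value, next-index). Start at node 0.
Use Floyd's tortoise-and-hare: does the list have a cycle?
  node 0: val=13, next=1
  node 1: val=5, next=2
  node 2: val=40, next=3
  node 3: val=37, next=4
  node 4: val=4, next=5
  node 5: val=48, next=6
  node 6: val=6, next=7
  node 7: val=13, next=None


Floyd's tortoise (slow, +1) and hare (fast, +2):
  init: slow=0, fast=0
  step 1: slow=1, fast=2
  step 2: slow=2, fast=4
  step 3: slow=3, fast=6
  step 4: fast 6->7->None, no cycle

Cycle: no


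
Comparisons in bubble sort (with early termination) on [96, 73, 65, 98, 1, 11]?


Algorithm: bubble sort (with early termination)
Input: [96, 73, 65, 98, 1, 11]
Sorted: [1, 11, 65, 73, 96, 98]

15


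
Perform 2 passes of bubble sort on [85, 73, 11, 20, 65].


Initial: [85, 73, 11, 20, 65]
Pass 1: [73, 11, 20, 65, 85] (4 swaps)
Pass 2: [11, 20, 65, 73, 85] (3 swaps)

After 2 passes: [11, 20, 65, 73, 85]


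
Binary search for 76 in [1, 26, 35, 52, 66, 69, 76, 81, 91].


Step 1: lo=0, hi=8, mid=4, val=66
Step 2: lo=5, hi=8, mid=6, val=76

Found at index 6


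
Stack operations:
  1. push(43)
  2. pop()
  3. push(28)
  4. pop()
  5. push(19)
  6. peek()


push(43) -> [43]
pop()->43, []
push(28) -> [28]
pop()->28, []
push(19) -> [19]
peek()->19

Final stack: [19]


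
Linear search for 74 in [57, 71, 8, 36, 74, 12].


i=0: 57!=74
i=1: 71!=74
i=2: 8!=74
i=3: 36!=74
i=4: 74==74 found!

Found at 4, 5 comps


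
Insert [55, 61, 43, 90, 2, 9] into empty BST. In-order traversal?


Insert 55: root
Insert 61: R from 55
Insert 43: L from 55
Insert 90: R from 55 -> R from 61
Insert 2: L from 55 -> L from 43
Insert 9: L from 55 -> L from 43 -> R from 2

In-order: [2, 9, 43, 55, 61, 90]


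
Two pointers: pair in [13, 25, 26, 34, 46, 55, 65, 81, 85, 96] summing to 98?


lo=0(13)+hi=9(96)=109
lo=0(13)+hi=8(85)=98

Yes: 13+85=98


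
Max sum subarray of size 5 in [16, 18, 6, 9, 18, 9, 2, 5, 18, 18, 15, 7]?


[0:5]: 67
[1:6]: 60
[2:7]: 44
[3:8]: 43
[4:9]: 52
[5:10]: 52
[6:11]: 58
[7:12]: 63

Max: 67 at [0:5]


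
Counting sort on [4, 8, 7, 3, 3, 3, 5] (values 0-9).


Input: [4, 8, 7, 3, 3, 3, 5]
Counts: [0, 0, 0, 3, 1, 1, 0, 1, 1, 0]

Sorted: [3, 3, 3, 4, 5, 7, 8]


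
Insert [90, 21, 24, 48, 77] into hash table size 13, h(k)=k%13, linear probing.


Insert 90: h=12 -> slot 12
Insert 21: h=8 -> slot 8
Insert 24: h=11 -> slot 11
Insert 48: h=9 -> slot 9
Insert 77: h=12, 1 probes -> slot 0

Table: [77, None, None, None, None, None, None, None, 21, 48, None, 24, 90]


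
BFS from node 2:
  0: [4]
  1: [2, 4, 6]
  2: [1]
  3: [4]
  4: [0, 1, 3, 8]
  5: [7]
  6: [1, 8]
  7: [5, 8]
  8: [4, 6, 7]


Visit 2, enqueue [1]
Visit 1, enqueue [4, 6]
Visit 4, enqueue [0, 3, 8]
Visit 6, enqueue []
Visit 0, enqueue []
Visit 3, enqueue []
Visit 8, enqueue [7]
Visit 7, enqueue [5]
Visit 5, enqueue []

BFS order: [2, 1, 4, 6, 0, 3, 8, 7, 5]


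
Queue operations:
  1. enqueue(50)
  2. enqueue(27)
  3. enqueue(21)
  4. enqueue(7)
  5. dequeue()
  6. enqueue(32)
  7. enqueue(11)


enqueue(50) -> [50]
enqueue(27) -> [50, 27]
enqueue(21) -> [50, 27, 21]
enqueue(7) -> [50, 27, 21, 7]
dequeue()->50, [27, 21, 7]
enqueue(32) -> [27, 21, 7, 32]
enqueue(11) -> [27, 21, 7, 32, 11]

Final queue: [27, 21, 7, 32, 11]


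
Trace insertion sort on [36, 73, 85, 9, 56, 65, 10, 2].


Initial: [36, 73, 85, 9, 56, 65, 10, 2]
Insert 73: [36, 73, 85, 9, 56, 65, 10, 2]
Insert 85: [36, 73, 85, 9, 56, 65, 10, 2]
Insert 9: [9, 36, 73, 85, 56, 65, 10, 2]
Insert 56: [9, 36, 56, 73, 85, 65, 10, 2]
Insert 65: [9, 36, 56, 65, 73, 85, 10, 2]
Insert 10: [9, 10, 36, 56, 65, 73, 85, 2]
Insert 2: [2, 9, 10, 36, 56, 65, 73, 85]

Sorted: [2, 9, 10, 36, 56, 65, 73, 85]


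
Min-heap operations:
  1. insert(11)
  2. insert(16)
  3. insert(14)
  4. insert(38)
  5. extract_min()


insert(11) -> [11]
insert(16) -> [11, 16]
insert(14) -> [11, 16, 14]
insert(38) -> [11, 16, 14, 38]
extract_min()->11, [14, 16, 38]

Final heap: [14, 16, 38]


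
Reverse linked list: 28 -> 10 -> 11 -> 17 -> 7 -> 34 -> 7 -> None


Step 1: curr=28, set curr.next=prev(None) | reversed so far: 28
Step 2: curr=10, set curr.next=prev(28) | reversed so far: 10 -> 28
Step 3: curr=11, set curr.next=prev(10) | reversed so far: 11 -> 10 -> 28
Step 4: curr=17, set curr.next=prev(11) | reversed so far: 17 -> 11 -> 10 -> 28
Step 5: curr=7, set curr.next=prev(17) | reversed so far: 7 -> 17 -> 11 -> 10 -> 28
Step 6: curr=34, set curr.next=prev(7) | reversed so far: 34 -> 7 -> 17 -> 11 -> 10 -> 28
Step 7: curr=7, set curr.next=prev(34) | reversed so far: 7 -> 34 -> 7 -> 17 -> 11 -> 10 -> 28

7 -> 34 -> 7 -> 17 -> 11 -> 10 -> 28 -> None


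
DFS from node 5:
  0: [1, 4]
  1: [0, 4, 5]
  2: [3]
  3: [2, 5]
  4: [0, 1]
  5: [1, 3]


Visit 5, push [3, 1]
Visit 1, push [4, 0]
Visit 0, push [4]
Visit 4, push []
Visit 3, push [2]
Visit 2, push []

DFS order: [5, 1, 0, 4, 3, 2]


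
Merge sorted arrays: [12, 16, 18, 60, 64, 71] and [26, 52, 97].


Take 12 from A
Take 16 from A
Take 18 from A
Take 26 from B
Take 52 from B
Take 60 from A
Take 64 from A
Take 71 from A

Merged: [12, 16, 18, 26, 52, 60, 64, 71, 97]


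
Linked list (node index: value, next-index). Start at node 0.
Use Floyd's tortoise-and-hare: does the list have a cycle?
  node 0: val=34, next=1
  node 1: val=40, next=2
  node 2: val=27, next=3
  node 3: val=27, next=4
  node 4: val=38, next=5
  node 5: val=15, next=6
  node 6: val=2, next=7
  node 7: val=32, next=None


Floyd's tortoise (slow, +1) and hare (fast, +2):
  init: slow=0, fast=0
  step 1: slow=1, fast=2
  step 2: slow=2, fast=4
  step 3: slow=3, fast=6
  step 4: fast 6->7->None, no cycle

Cycle: no


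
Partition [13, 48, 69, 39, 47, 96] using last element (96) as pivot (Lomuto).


Pivot: 96
  13 <= 96: advance i (no swap)
  48 <= 96: advance i (no swap)
  69 <= 96: advance i (no swap)
  39 <= 96: advance i (no swap)
  47 <= 96: advance i (no swap)
Place pivot at 5: [13, 48, 69, 39, 47, 96]

Partitioned: [13, 48, 69, 39, 47, 96]


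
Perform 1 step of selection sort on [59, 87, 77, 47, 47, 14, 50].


Initial: [59, 87, 77, 47, 47, 14, 50]
Step 1: min=14 at 5
  Swap: [14, 87, 77, 47, 47, 59, 50]

After 1 step: [14, 87, 77, 47, 47, 59, 50]


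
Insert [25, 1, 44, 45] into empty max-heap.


Insert 25: [25]
Insert 1: [25, 1]
Insert 44: [44, 1, 25]
Insert 45: [45, 44, 25, 1]

Final heap: [45, 44, 25, 1]


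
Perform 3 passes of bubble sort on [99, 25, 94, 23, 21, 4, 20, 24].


Initial: [99, 25, 94, 23, 21, 4, 20, 24]
Pass 1: [25, 94, 23, 21, 4, 20, 24, 99] (7 swaps)
Pass 2: [25, 23, 21, 4, 20, 24, 94, 99] (5 swaps)
Pass 3: [23, 21, 4, 20, 24, 25, 94, 99] (5 swaps)

After 3 passes: [23, 21, 4, 20, 24, 25, 94, 99]


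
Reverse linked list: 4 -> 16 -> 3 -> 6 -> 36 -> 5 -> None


Step 1: curr=4, set curr.next=prev(None) | reversed so far: 4
Step 2: curr=16, set curr.next=prev(4) | reversed so far: 16 -> 4
Step 3: curr=3, set curr.next=prev(16) | reversed so far: 3 -> 16 -> 4
Step 4: curr=6, set curr.next=prev(3) | reversed so far: 6 -> 3 -> 16 -> 4
Step 5: curr=36, set curr.next=prev(6) | reversed so far: 36 -> 6 -> 3 -> 16 -> 4
Step 6: curr=5, set curr.next=prev(36) | reversed so far: 5 -> 36 -> 6 -> 3 -> 16 -> 4

5 -> 36 -> 6 -> 3 -> 16 -> 4 -> None


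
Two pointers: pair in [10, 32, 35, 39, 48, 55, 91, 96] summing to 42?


lo=0(10)+hi=7(96)=106
lo=0(10)+hi=6(91)=101
lo=0(10)+hi=5(55)=65
lo=0(10)+hi=4(48)=58
lo=0(10)+hi=3(39)=49
lo=0(10)+hi=2(35)=45
lo=0(10)+hi=1(32)=42

Yes: 10+32=42


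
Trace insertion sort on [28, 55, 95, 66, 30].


Initial: [28, 55, 95, 66, 30]
Insert 55: [28, 55, 95, 66, 30]
Insert 95: [28, 55, 95, 66, 30]
Insert 66: [28, 55, 66, 95, 30]
Insert 30: [28, 30, 55, 66, 95]

Sorted: [28, 30, 55, 66, 95]


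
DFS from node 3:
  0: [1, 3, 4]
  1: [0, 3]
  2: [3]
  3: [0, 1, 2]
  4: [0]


Visit 3, push [2, 1, 0]
Visit 0, push [4, 1]
Visit 1, push []
Visit 4, push []
Visit 2, push []

DFS order: [3, 0, 1, 4, 2]


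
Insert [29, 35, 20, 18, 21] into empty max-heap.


Insert 29: [29]
Insert 35: [35, 29]
Insert 20: [35, 29, 20]
Insert 18: [35, 29, 20, 18]
Insert 21: [35, 29, 20, 18, 21]

Final heap: [35, 29, 20, 18, 21]


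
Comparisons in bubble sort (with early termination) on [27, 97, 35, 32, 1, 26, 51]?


Algorithm: bubble sort (with early termination)
Input: [27, 97, 35, 32, 1, 26, 51]
Sorted: [1, 26, 27, 32, 35, 51, 97]

20


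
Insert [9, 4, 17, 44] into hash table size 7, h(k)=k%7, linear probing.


Insert 9: h=2 -> slot 2
Insert 4: h=4 -> slot 4
Insert 17: h=3 -> slot 3
Insert 44: h=2, 3 probes -> slot 5

Table: [None, None, 9, 17, 4, 44, None]


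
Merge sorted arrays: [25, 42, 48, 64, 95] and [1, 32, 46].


Take 1 from B
Take 25 from A
Take 32 from B
Take 42 from A
Take 46 from B

Merged: [1, 25, 32, 42, 46, 48, 64, 95]


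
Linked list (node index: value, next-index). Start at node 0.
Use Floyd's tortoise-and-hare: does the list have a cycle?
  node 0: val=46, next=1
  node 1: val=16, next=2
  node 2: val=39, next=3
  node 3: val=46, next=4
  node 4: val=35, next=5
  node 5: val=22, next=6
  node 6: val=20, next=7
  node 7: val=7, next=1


Floyd's tortoise (slow, +1) and hare (fast, +2):
  init: slow=0, fast=0
  step 1: slow=1, fast=2
  step 2: slow=2, fast=4
  step 3: slow=3, fast=6
  step 4: slow=4, fast=1
  step 5: slow=5, fast=3
  step 6: slow=6, fast=5
  step 7: slow=7, fast=7
  slow == fast at node 7: cycle detected

Cycle: yes


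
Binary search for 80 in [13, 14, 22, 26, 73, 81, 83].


Step 1: lo=0, hi=6, mid=3, val=26
Step 2: lo=4, hi=6, mid=5, val=81
Step 3: lo=4, hi=4, mid=4, val=73

Not found


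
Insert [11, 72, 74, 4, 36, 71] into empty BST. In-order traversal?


Insert 11: root
Insert 72: R from 11
Insert 74: R from 11 -> R from 72
Insert 4: L from 11
Insert 36: R from 11 -> L from 72
Insert 71: R from 11 -> L from 72 -> R from 36

In-order: [4, 11, 36, 71, 72, 74]


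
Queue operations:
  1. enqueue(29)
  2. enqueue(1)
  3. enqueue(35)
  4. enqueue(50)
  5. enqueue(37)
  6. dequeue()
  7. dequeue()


enqueue(29) -> [29]
enqueue(1) -> [29, 1]
enqueue(35) -> [29, 1, 35]
enqueue(50) -> [29, 1, 35, 50]
enqueue(37) -> [29, 1, 35, 50, 37]
dequeue()->29, [1, 35, 50, 37]
dequeue()->1, [35, 50, 37]

Final queue: [35, 50, 37]


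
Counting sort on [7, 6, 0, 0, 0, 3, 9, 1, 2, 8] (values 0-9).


Input: [7, 6, 0, 0, 0, 3, 9, 1, 2, 8]
Counts: [3, 1, 1, 1, 0, 0, 1, 1, 1, 1]

Sorted: [0, 0, 0, 1, 2, 3, 6, 7, 8, 9]


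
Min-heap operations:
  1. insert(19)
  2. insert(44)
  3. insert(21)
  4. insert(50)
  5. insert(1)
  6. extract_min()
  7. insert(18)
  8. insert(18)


insert(19) -> [19]
insert(44) -> [19, 44]
insert(21) -> [19, 44, 21]
insert(50) -> [19, 44, 21, 50]
insert(1) -> [1, 19, 21, 50, 44]
extract_min()->1, [19, 44, 21, 50]
insert(18) -> [18, 19, 21, 50, 44]
insert(18) -> [18, 19, 18, 50, 44, 21]

Final heap: [18, 19, 18, 50, 44, 21]


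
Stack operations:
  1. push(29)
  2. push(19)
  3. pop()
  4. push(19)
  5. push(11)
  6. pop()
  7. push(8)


push(29) -> [29]
push(19) -> [29, 19]
pop()->19, [29]
push(19) -> [29, 19]
push(11) -> [29, 19, 11]
pop()->11, [29, 19]
push(8) -> [29, 19, 8]

Final stack: [29, 19, 8]


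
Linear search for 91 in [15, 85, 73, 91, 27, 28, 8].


i=0: 15!=91
i=1: 85!=91
i=2: 73!=91
i=3: 91==91 found!

Found at 3, 4 comps


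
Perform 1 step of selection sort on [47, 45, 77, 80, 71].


Initial: [47, 45, 77, 80, 71]
Step 1: min=45 at 1
  Swap: [45, 47, 77, 80, 71]

After 1 step: [45, 47, 77, 80, 71]


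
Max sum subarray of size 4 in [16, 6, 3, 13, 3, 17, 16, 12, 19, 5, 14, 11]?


[0:4]: 38
[1:5]: 25
[2:6]: 36
[3:7]: 49
[4:8]: 48
[5:9]: 64
[6:10]: 52
[7:11]: 50
[8:12]: 49

Max: 64 at [5:9]


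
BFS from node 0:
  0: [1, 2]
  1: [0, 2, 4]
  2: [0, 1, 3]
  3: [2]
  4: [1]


Visit 0, enqueue [1, 2]
Visit 1, enqueue [4]
Visit 2, enqueue [3]
Visit 4, enqueue []
Visit 3, enqueue []

BFS order: [0, 1, 2, 4, 3]


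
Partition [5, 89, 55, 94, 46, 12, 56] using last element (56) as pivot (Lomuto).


Pivot: 56
  5 <= 56: advance i (no swap)
  55 <= 56: swap -> [5, 55, 89, 94, 46, 12, 56]
  46 <= 56: swap -> [5, 55, 46, 94, 89, 12, 56]
  12 <= 56: swap -> [5, 55, 46, 12, 89, 94, 56]
Place pivot at 4: [5, 55, 46, 12, 56, 94, 89]

Partitioned: [5, 55, 46, 12, 56, 94, 89]


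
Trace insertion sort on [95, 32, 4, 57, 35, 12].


Initial: [95, 32, 4, 57, 35, 12]
Insert 32: [32, 95, 4, 57, 35, 12]
Insert 4: [4, 32, 95, 57, 35, 12]
Insert 57: [4, 32, 57, 95, 35, 12]
Insert 35: [4, 32, 35, 57, 95, 12]
Insert 12: [4, 12, 32, 35, 57, 95]

Sorted: [4, 12, 32, 35, 57, 95]


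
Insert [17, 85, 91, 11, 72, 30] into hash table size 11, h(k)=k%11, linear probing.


Insert 17: h=6 -> slot 6
Insert 85: h=8 -> slot 8
Insert 91: h=3 -> slot 3
Insert 11: h=0 -> slot 0
Insert 72: h=6, 1 probes -> slot 7
Insert 30: h=8, 1 probes -> slot 9

Table: [11, None, None, 91, None, None, 17, 72, 85, 30, None]


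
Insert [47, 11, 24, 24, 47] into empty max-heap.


Insert 47: [47]
Insert 11: [47, 11]
Insert 24: [47, 11, 24]
Insert 24: [47, 24, 24, 11]
Insert 47: [47, 47, 24, 11, 24]

Final heap: [47, 47, 24, 11, 24]


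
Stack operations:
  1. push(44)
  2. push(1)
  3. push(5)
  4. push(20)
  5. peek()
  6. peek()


push(44) -> [44]
push(1) -> [44, 1]
push(5) -> [44, 1, 5]
push(20) -> [44, 1, 5, 20]
peek()->20
peek()->20

Final stack: [44, 1, 5, 20]


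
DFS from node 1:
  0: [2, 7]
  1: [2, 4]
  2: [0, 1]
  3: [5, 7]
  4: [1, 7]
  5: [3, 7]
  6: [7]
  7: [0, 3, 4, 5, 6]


Visit 1, push [4, 2]
Visit 2, push [0]
Visit 0, push [7]
Visit 7, push [6, 5, 4, 3]
Visit 3, push [5]
Visit 5, push []
Visit 4, push []
Visit 6, push []

DFS order: [1, 2, 0, 7, 3, 5, 4, 6]


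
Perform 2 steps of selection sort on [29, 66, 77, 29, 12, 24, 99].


Initial: [29, 66, 77, 29, 12, 24, 99]
Step 1: min=12 at 4
  Swap: [12, 66, 77, 29, 29, 24, 99]
Step 2: min=24 at 5
  Swap: [12, 24, 77, 29, 29, 66, 99]

After 2 steps: [12, 24, 77, 29, 29, 66, 99]


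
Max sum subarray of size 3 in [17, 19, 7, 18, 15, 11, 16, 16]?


[0:3]: 43
[1:4]: 44
[2:5]: 40
[3:6]: 44
[4:7]: 42
[5:8]: 43

Max: 44 at [1:4]


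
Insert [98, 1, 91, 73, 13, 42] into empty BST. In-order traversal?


Insert 98: root
Insert 1: L from 98
Insert 91: L from 98 -> R from 1
Insert 73: L from 98 -> R from 1 -> L from 91
Insert 13: L from 98 -> R from 1 -> L from 91 -> L from 73
Insert 42: L from 98 -> R from 1 -> L from 91 -> L from 73 -> R from 13

In-order: [1, 13, 42, 73, 91, 98]


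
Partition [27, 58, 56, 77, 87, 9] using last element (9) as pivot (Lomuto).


Pivot: 9
Place pivot at 0: [9, 58, 56, 77, 87, 27]

Partitioned: [9, 58, 56, 77, 87, 27]


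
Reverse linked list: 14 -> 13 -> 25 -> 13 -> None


Step 1: curr=14, set curr.next=prev(None) | reversed so far: 14
Step 2: curr=13, set curr.next=prev(14) | reversed so far: 13 -> 14
Step 3: curr=25, set curr.next=prev(13) | reversed so far: 25 -> 13 -> 14
Step 4: curr=13, set curr.next=prev(25) | reversed so far: 13 -> 25 -> 13 -> 14

13 -> 25 -> 13 -> 14 -> None


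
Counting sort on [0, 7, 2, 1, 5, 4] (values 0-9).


Input: [0, 7, 2, 1, 5, 4]
Counts: [1, 1, 1, 0, 1, 1, 0, 1, 0, 0]

Sorted: [0, 1, 2, 4, 5, 7]


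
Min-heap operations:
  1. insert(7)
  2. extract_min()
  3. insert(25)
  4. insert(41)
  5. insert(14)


insert(7) -> [7]
extract_min()->7, []
insert(25) -> [25]
insert(41) -> [25, 41]
insert(14) -> [14, 41, 25]

Final heap: [14, 41, 25]


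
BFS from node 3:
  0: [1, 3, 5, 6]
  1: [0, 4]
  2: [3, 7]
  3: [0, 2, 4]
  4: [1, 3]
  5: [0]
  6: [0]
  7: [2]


Visit 3, enqueue [0, 2, 4]
Visit 0, enqueue [1, 5, 6]
Visit 2, enqueue [7]
Visit 4, enqueue []
Visit 1, enqueue []
Visit 5, enqueue []
Visit 6, enqueue []
Visit 7, enqueue []

BFS order: [3, 0, 2, 4, 1, 5, 6, 7]


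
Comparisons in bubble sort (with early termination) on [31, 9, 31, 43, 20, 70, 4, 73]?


Algorithm: bubble sort (with early termination)
Input: [31, 9, 31, 43, 20, 70, 4, 73]
Sorted: [4, 9, 20, 31, 31, 43, 70, 73]

28


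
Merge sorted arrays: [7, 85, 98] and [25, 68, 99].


Take 7 from A
Take 25 from B
Take 68 from B
Take 85 from A
Take 98 from A

Merged: [7, 25, 68, 85, 98, 99]


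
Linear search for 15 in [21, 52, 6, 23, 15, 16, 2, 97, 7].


i=0: 21!=15
i=1: 52!=15
i=2: 6!=15
i=3: 23!=15
i=4: 15==15 found!

Found at 4, 5 comps


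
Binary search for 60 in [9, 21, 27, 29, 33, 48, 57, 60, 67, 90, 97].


Step 1: lo=0, hi=10, mid=5, val=48
Step 2: lo=6, hi=10, mid=8, val=67
Step 3: lo=6, hi=7, mid=6, val=57
Step 4: lo=7, hi=7, mid=7, val=60

Found at index 7


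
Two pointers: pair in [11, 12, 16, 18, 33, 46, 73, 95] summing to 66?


lo=0(11)+hi=7(95)=106
lo=0(11)+hi=6(73)=84
lo=0(11)+hi=5(46)=57
lo=1(12)+hi=5(46)=58
lo=2(16)+hi=5(46)=62
lo=3(18)+hi=5(46)=64
lo=4(33)+hi=5(46)=79

No pair found


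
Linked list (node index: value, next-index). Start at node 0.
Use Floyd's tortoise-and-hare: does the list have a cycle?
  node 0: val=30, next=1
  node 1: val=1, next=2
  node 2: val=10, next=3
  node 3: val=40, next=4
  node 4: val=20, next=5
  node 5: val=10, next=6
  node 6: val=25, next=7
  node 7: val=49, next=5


Floyd's tortoise (slow, +1) and hare (fast, +2):
  init: slow=0, fast=0
  step 1: slow=1, fast=2
  step 2: slow=2, fast=4
  step 3: slow=3, fast=6
  step 4: slow=4, fast=5
  step 5: slow=5, fast=7
  step 6: slow=6, fast=6
  slow == fast at node 6: cycle detected

Cycle: yes


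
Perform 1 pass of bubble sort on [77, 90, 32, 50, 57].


Initial: [77, 90, 32, 50, 57]
Pass 1: [77, 32, 50, 57, 90] (3 swaps)

After 1 pass: [77, 32, 50, 57, 90]


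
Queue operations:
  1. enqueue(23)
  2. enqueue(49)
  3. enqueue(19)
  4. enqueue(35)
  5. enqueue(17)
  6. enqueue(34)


enqueue(23) -> [23]
enqueue(49) -> [23, 49]
enqueue(19) -> [23, 49, 19]
enqueue(35) -> [23, 49, 19, 35]
enqueue(17) -> [23, 49, 19, 35, 17]
enqueue(34) -> [23, 49, 19, 35, 17, 34]

Final queue: [23, 49, 19, 35, 17, 34]


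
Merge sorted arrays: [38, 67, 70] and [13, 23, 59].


Take 13 from B
Take 23 from B
Take 38 from A
Take 59 from B

Merged: [13, 23, 38, 59, 67, 70]


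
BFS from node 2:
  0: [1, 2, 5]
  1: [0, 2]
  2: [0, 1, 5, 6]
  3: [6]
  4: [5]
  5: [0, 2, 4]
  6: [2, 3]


Visit 2, enqueue [0, 1, 5, 6]
Visit 0, enqueue []
Visit 1, enqueue []
Visit 5, enqueue [4]
Visit 6, enqueue [3]
Visit 4, enqueue []
Visit 3, enqueue []

BFS order: [2, 0, 1, 5, 6, 4, 3]


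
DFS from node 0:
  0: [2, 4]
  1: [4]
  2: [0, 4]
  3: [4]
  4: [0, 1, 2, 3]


Visit 0, push [4, 2]
Visit 2, push [4]
Visit 4, push [3, 1]
Visit 1, push []
Visit 3, push []

DFS order: [0, 2, 4, 1, 3]


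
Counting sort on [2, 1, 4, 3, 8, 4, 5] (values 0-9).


Input: [2, 1, 4, 3, 8, 4, 5]
Counts: [0, 1, 1, 1, 2, 1, 0, 0, 1, 0]

Sorted: [1, 2, 3, 4, 4, 5, 8]


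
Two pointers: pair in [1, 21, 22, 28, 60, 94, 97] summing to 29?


lo=0(1)+hi=6(97)=98
lo=0(1)+hi=5(94)=95
lo=0(1)+hi=4(60)=61
lo=0(1)+hi=3(28)=29

Yes: 1+28=29


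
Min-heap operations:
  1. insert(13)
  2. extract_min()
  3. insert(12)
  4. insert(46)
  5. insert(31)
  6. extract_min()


insert(13) -> [13]
extract_min()->13, []
insert(12) -> [12]
insert(46) -> [12, 46]
insert(31) -> [12, 46, 31]
extract_min()->12, [31, 46]

Final heap: [31, 46]


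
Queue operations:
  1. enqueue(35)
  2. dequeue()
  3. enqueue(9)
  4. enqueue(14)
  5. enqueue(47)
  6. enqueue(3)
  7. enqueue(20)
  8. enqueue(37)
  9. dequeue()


enqueue(35) -> [35]
dequeue()->35, []
enqueue(9) -> [9]
enqueue(14) -> [9, 14]
enqueue(47) -> [9, 14, 47]
enqueue(3) -> [9, 14, 47, 3]
enqueue(20) -> [9, 14, 47, 3, 20]
enqueue(37) -> [9, 14, 47, 3, 20, 37]
dequeue()->9, [14, 47, 3, 20, 37]

Final queue: [14, 47, 3, 20, 37]


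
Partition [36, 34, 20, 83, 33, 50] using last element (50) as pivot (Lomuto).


Pivot: 50
  36 <= 50: advance i (no swap)
  34 <= 50: advance i (no swap)
  20 <= 50: advance i (no swap)
  33 <= 50: swap -> [36, 34, 20, 33, 83, 50]
Place pivot at 4: [36, 34, 20, 33, 50, 83]

Partitioned: [36, 34, 20, 33, 50, 83]


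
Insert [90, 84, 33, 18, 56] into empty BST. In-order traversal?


Insert 90: root
Insert 84: L from 90
Insert 33: L from 90 -> L from 84
Insert 18: L from 90 -> L from 84 -> L from 33
Insert 56: L from 90 -> L from 84 -> R from 33

In-order: [18, 33, 56, 84, 90]


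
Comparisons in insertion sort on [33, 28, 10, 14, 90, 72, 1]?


Algorithm: insertion sort
Input: [33, 28, 10, 14, 90, 72, 1]
Sorted: [1, 10, 14, 28, 33, 72, 90]

15


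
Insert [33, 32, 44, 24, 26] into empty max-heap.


Insert 33: [33]
Insert 32: [33, 32]
Insert 44: [44, 32, 33]
Insert 24: [44, 32, 33, 24]
Insert 26: [44, 32, 33, 24, 26]

Final heap: [44, 32, 33, 24, 26]


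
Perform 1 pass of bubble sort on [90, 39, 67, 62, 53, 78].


Initial: [90, 39, 67, 62, 53, 78]
Pass 1: [39, 67, 62, 53, 78, 90] (5 swaps)

After 1 pass: [39, 67, 62, 53, 78, 90]


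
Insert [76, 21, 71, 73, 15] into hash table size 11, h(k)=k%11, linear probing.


Insert 76: h=10 -> slot 10
Insert 21: h=10, 1 probes -> slot 0
Insert 71: h=5 -> slot 5
Insert 73: h=7 -> slot 7
Insert 15: h=4 -> slot 4

Table: [21, None, None, None, 15, 71, None, 73, None, None, 76]


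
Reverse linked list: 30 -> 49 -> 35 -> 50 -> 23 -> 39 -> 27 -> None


Step 1: curr=30, set curr.next=prev(None) | reversed so far: 30
Step 2: curr=49, set curr.next=prev(30) | reversed so far: 49 -> 30
Step 3: curr=35, set curr.next=prev(49) | reversed so far: 35 -> 49 -> 30
Step 4: curr=50, set curr.next=prev(35) | reversed so far: 50 -> 35 -> 49 -> 30
Step 5: curr=23, set curr.next=prev(50) | reversed so far: 23 -> 50 -> 35 -> 49 -> 30
Step 6: curr=39, set curr.next=prev(23) | reversed so far: 39 -> 23 -> 50 -> 35 -> 49 -> 30
Step 7: curr=27, set curr.next=prev(39) | reversed so far: 27 -> 39 -> 23 -> 50 -> 35 -> 49 -> 30

27 -> 39 -> 23 -> 50 -> 35 -> 49 -> 30 -> None


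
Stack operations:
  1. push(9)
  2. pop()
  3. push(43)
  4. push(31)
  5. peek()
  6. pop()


push(9) -> [9]
pop()->9, []
push(43) -> [43]
push(31) -> [43, 31]
peek()->31
pop()->31, [43]

Final stack: [43]


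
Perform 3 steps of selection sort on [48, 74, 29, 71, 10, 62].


Initial: [48, 74, 29, 71, 10, 62]
Step 1: min=10 at 4
  Swap: [10, 74, 29, 71, 48, 62]
Step 2: min=29 at 2
  Swap: [10, 29, 74, 71, 48, 62]
Step 3: min=48 at 4
  Swap: [10, 29, 48, 71, 74, 62]

After 3 steps: [10, 29, 48, 71, 74, 62]


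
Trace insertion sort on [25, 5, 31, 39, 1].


Initial: [25, 5, 31, 39, 1]
Insert 5: [5, 25, 31, 39, 1]
Insert 31: [5, 25, 31, 39, 1]
Insert 39: [5, 25, 31, 39, 1]
Insert 1: [1, 5, 25, 31, 39]

Sorted: [1, 5, 25, 31, 39]


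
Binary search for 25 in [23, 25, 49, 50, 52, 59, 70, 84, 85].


Step 1: lo=0, hi=8, mid=4, val=52
Step 2: lo=0, hi=3, mid=1, val=25

Found at index 1


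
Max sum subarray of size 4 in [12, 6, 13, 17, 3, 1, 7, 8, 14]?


[0:4]: 48
[1:5]: 39
[2:6]: 34
[3:7]: 28
[4:8]: 19
[5:9]: 30

Max: 48 at [0:4]


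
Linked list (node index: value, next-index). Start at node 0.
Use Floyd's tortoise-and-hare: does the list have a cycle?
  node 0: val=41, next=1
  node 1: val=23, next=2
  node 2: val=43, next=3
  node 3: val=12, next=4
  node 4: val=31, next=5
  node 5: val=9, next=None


Floyd's tortoise (slow, +1) and hare (fast, +2):
  init: slow=0, fast=0
  step 1: slow=1, fast=2
  step 2: slow=2, fast=4
  step 3: fast 4->5->None, no cycle

Cycle: no


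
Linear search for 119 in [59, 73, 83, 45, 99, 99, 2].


i=0: 59!=119
i=1: 73!=119
i=2: 83!=119
i=3: 45!=119
i=4: 99!=119
i=5: 99!=119
i=6: 2!=119

Not found, 7 comps


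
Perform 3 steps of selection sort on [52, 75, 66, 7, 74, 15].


Initial: [52, 75, 66, 7, 74, 15]
Step 1: min=7 at 3
  Swap: [7, 75, 66, 52, 74, 15]
Step 2: min=15 at 5
  Swap: [7, 15, 66, 52, 74, 75]
Step 3: min=52 at 3
  Swap: [7, 15, 52, 66, 74, 75]

After 3 steps: [7, 15, 52, 66, 74, 75]


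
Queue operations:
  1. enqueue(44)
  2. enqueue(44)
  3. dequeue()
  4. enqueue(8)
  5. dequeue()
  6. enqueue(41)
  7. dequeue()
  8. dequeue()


enqueue(44) -> [44]
enqueue(44) -> [44, 44]
dequeue()->44, [44]
enqueue(8) -> [44, 8]
dequeue()->44, [8]
enqueue(41) -> [8, 41]
dequeue()->8, [41]
dequeue()->41, []

Final queue: []


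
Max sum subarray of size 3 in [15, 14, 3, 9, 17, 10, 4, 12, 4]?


[0:3]: 32
[1:4]: 26
[2:5]: 29
[3:6]: 36
[4:7]: 31
[5:8]: 26
[6:9]: 20

Max: 36 at [3:6]


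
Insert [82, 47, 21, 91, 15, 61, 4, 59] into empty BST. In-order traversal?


Insert 82: root
Insert 47: L from 82
Insert 21: L from 82 -> L from 47
Insert 91: R from 82
Insert 15: L from 82 -> L from 47 -> L from 21
Insert 61: L from 82 -> R from 47
Insert 4: L from 82 -> L from 47 -> L from 21 -> L from 15
Insert 59: L from 82 -> R from 47 -> L from 61

In-order: [4, 15, 21, 47, 59, 61, 82, 91]


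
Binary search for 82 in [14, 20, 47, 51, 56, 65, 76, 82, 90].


Step 1: lo=0, hi=8, mid=4, val=56
Step 2: lo=5, hi=8, mid=6, val=76
Step 3: lo=7, hi=8, mid=7, val=82

Found at index 7


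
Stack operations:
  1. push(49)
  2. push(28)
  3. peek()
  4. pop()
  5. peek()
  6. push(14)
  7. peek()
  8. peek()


push(49) -> [49]
push(28) -> [49, 28]
peek()->28
pop()->28, [49]
peek()->49
push(14) -> [49, 14]
peek()->14
peek()->14

Final stack: [49, 14]


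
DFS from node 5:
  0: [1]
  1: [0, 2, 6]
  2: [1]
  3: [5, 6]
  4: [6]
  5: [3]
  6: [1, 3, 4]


Visit 5, push [3]
Visit 3, push [6]
Visit 6, push [4, 1]
Visit 1, push [2, 0]
Visit 0, push []
Visit 2, push []
Visit 4, push []

DFS order: [5, 3, 6, 1, 0, 2, 4]


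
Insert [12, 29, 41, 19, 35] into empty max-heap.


Insert 12: [12]
Insert 29: [29, 12]
Insert 41: [41, 12, 29]
Insert 19: [41, 19, 29, 12]
Insert 35: [41, 35, 29, 12, 19]

Final heap: [41, 35, 29, 12, 19]


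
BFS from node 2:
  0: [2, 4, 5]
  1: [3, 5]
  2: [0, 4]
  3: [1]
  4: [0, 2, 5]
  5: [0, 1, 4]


Visit 2, enqueue [0, 4]
Visit 0, enqueue [5]
Visit 4, enqueue []
Visit 5, enqueue [1]
Visit 1, enqueue [3]
Visit 3, enqueue []

BFS order: [2, 0, 4, 5, 1, 3]


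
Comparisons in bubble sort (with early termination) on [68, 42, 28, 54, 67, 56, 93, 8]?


Algorithm: bubble sort (with early termination)
Input: [68, 42, 28, 54, 67, 56, 93, 8]
Sorted: [8, 28, 42, 54, 56, 67, 68, 93]

28


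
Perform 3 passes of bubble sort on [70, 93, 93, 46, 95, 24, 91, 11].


Initial: [70, 93, 93, 46, 95, 24, 91, 11]
Pass 1: [70, 93, 46, 93, 24, 91, 11, 95] (4 swaps)
Pass 2: [70, 46, 93, 24, 91, 11, 93, 95] (4 swaps)
Pass 3: [46, 70, 24, 91, 11, 93, 93, 95] (4 swaps)

After 3 passes: [46, 70, 24, 91, 11, 93, 93, 95]


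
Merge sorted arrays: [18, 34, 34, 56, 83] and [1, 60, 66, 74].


Take 1 from B
Take 18 from A
Take 34 from A
Take 34 from A
Take 56 from A
Take 60 from B
Take 66 from B
Take 74 from B

Merged: [1, 18, 34, 34, 56, 60, 66, 74, 83]


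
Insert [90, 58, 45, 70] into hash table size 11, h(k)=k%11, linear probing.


Insert 90: h=2 -> slot 2
Insert 58: h=3 -> slot 3
Insert 45: h=1 -> slot 1
Insert 70: h=4 -> slot 4

Table: [None, 45, 90, 58, 70, None, None, None, None, None, None]


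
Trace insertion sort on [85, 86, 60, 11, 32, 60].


Initial: [85, 86, 60, 11, 32, 60]
Insert 86: [85, 86, 60, 11, 32, 60]
Insert 60: [60, 85, 86, 11, 32, 60]
Insert 11: [11, 60, 85, 86, 32, 60]
Insert 32: [11, 32, 60, 85, 86, 60]
Insert 60: [11, 32, 60, 60, 85, 86]

Sorted: [11, 32, 60, 60, 85, 86]


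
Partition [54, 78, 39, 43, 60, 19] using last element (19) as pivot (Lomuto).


Pivot: 19
Place pivot at 0: [19, 78, 39, 43, 60, 54]

Partitioned: [19, 78, 39, 43, 60, 54]


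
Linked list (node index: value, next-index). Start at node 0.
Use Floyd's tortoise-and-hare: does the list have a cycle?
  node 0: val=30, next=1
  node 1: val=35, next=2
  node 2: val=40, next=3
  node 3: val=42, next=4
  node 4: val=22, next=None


Floyd's tortoise (slow, +1) and hare (fast, +2):
  init: slow=0, fast=0
  step 1: slow=1, fast=2
  step 2: slow=2, fast=4
  step 3: fast -> None, no cycle

Cycle: no


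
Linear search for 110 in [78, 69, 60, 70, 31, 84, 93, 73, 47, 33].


i=0: 78!=110
i=1: 69!=110
i=2: 60!=110
i=3: 70!=110
i=4: 31!=110
i=5: 84!=110
i=6: 93!=110
i=7: 73!=110
i=8: 47!=110
i=9: 33!=110

Not found, 10 comps


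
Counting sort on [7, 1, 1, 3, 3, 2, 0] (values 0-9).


Input: [7, 1, 1, 3, 3, 2, 0]
Counts: [1, 2, 1, 2, 0, 0, 0, 1, 0, 0]

Sorted: [0, 1, 1, 2, 3, 3, 7]


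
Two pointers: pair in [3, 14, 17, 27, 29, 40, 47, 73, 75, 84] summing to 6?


lo=0(3)+hi=9(84)=87
lo=0(3)+hi=8(75)=78
lo=0(3)+hi=7(73)=76
lo=0(3)+hi=6(47)=50
lo=0(3)+hi=5(40)=43
lo=0(3)+hi=4(29)=32
lo=0(3)+hi=3(27)=30
lo=0(3)+hi=2(17)=20
lo=0(3)+hi=1(14)=17

No pair found


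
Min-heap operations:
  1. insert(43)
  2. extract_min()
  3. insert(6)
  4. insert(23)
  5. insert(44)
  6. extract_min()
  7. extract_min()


insert(43) -> [43]
extract_min()->43, []
insert(6) -> [6]
insert(23) -> [6, 23]
insert(44) -> [6, 23, 44]
extract_min()->6, [23, 44]
extract_min()->23, [44]

Final heap: [44]


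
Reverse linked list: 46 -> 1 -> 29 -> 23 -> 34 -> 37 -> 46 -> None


Step 1: curr=46, set curr.next=prev(None) | reversed so far: 46
Step 2: curr=1, set curr.next=prev(46) | reversed so far: 1 -> 46
Step 3: curr=29, set curr.next=prev(1) | reversed so far: 29 -> 1 -> 46
Step 4: curr=23, set curr.next=prev(29) | reversed so far: 23 -> 29 -> 1 -> 46
Step 5: curr=34, set curr.next=prev(23) | reversed so far: 34 -> 23 -> 29 -> 1 -> 46
Step 6: curr=37, set curr.next=prev(34) | reversed so far: 37 -> 34 -> 23 -> 29 -> 1 -> 46
Step 7: curr=46, set curr.next=prev(37) | reversed so far: 46 -> 37 -> 34 -> 23 -> 29 -> 1 -> 46

46 -> 37 -> 34 -> 23 -> 29 -> 1 -> 46 -> None


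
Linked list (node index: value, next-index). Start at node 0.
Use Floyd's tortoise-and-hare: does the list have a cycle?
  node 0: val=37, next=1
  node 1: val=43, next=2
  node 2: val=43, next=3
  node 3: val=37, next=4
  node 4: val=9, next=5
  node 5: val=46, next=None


Floyd's tortoise (slow, +1) and hare (fast, +2):
  init: slow=0, fast=0
  step 1: slow=1, fast=2
  step 2: slow=2, fast=4
  step 3: fast 4->5->None, no cycle

Cycle: no


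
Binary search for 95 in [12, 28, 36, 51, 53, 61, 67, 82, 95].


Step 1: lo=0, hi=8, mid=4, val=53
Step 2: lo=5, hi=8, mid=6, val=67
Step 3: lo=7, hi=8, mid=7, val=82
Step 4: lo=8, hi=8, mid=8, val=95

Found at index 8


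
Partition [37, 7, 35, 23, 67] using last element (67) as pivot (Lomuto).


Pivot: 67
  37 <= 67: advance i (no swap)
  7 <= 67: advance i (no swap)
  35 <= 67: advance i (no swap)
  23 <= 67: advance i (no swap)
Place pivot at 4: [37, 7, 35, 23, 67]

Partitioned: [37, 7, 35, 23, 67]


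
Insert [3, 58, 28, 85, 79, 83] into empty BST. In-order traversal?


Insert 3: root
Insert 58: R from 3
Insert 28: R from 3 -> L from 58
Insert 85: R from 3 -> R from 58
Insert 79: R from 3 -> R from 58 -> L from 85
Insert 83: R from 3 -> R from 58 -> L from 85 -> R from 79

In-order: [3, 28, 58, 79, 83, 85]


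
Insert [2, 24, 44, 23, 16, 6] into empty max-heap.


Insert 2: [2]
Insert 24: [24, 2]
Insert 44: [44, 2, 24]
Insert 23: [44, 23, 24, 2]
Insert 16: [44, 23, 24, 2, 16]
Insert 6: [44, 23, 24, 2, 16, 6]

Final heap: [44, 23, 24, 2, 16, 6]
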